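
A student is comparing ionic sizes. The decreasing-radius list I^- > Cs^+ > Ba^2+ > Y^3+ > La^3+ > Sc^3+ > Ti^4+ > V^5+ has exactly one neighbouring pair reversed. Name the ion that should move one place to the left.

La^3+

Compare adjacent ions: both in group 3 with the same charge; Y^3+ (period 5) has the smaller radius — yet in this decreasing list Y^3+ sits before La^3+. Nothing else is reversed, so La^3+ should move one place to the left.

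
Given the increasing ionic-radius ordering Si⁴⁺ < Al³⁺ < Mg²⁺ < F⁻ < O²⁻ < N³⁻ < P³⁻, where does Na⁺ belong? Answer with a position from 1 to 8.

First list Z and electron count for each: Si⁴⁺ has 10 e⁻ (Z=14), Al³⁺ has 10 e⁻ (Z=13), Mg²⁺ has 10 e⁻ (Z=12), Na⁺ has 10 e⁻ (Z=11), F⁻ has 10 e⁻ (Z=9), O²⁻ has 10 e⁻ (Z=8), N³⁻ has 10 e⁻ (Z=7), P³⁻ has 18 e⁻ (Z=15). Si⁴⁺ < Al³⁺ (isoelectronic, higher Z=14 is smaller); Al³⁺ < Mg²⁺ (both 10 e⁻, Z=13>12); Mg²⁺ < Na⁺ (both 10 e⁻, Z=12>11); Na⁺ < F⁻ (isoelectronic, higher Z=11 is smaller); F⁻ < O²⁻ (both 10 e⁻, Z=9>8); O²⁻ < N³⁻ (isoelectronic, higher Z=8 is smaller); N³⁻ < P³⁻ (same group, period 2 vs 3).
Merged order: Si⁴⁺ < Al³⁺ < Mg²⁺ < Na⁺ < F⁻ < O²⁻ < N³⁻ < P³⁻ — Na⁺ is number 4.

4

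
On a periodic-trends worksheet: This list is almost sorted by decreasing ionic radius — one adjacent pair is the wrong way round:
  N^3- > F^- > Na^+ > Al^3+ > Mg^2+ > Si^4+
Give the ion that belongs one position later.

Al^3+

Scanning neighbour by neighbour, only Al^3+/Mg^2+ violates a trend: both have 10 electrons but Z(Al)=13 > Z(Mg)=12, so Al^3+ should be the smaller of the two. That makes Al^3+ the one sitting a position early relative to where it belongs.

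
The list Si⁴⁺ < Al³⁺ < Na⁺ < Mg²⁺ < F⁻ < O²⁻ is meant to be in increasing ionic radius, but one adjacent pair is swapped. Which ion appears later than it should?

Check each adjacent pair. Na⁺ and Mg²⁺ are reversed: they are isoelectronic (10 e⁻) and Mg has more protons than Na (12 vs 11), making Mg²⁺ smaller. No other neighbouring pair contradicts the periodic trends, so Mg²⁺ is the ion listed too late.

Mg²⁺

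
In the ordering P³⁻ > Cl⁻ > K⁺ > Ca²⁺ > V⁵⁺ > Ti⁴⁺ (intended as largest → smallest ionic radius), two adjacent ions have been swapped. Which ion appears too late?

Ti⁴⁺

Scanning neighbour by neighbour, only V⁵⁺/Ti⁴⁺ violates a trend: V⁵⁺ and Ti⁴⁺ share 18 electrons; the higher nuclear charge on V (Z=23) contracts it more, so V⁵⁺ < Ti⁴⁺. That makes Ti⁴⁺ the one sitting a position late relative to where it belongs.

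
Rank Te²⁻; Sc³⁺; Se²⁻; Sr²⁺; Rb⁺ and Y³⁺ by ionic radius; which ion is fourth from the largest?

Tabulating Z and e⁻: Sc³⁺ has 18 e⁻ (Z=21), Y³⁺ has 36 e⁻ (Z=39), Sr²⁺ has 36 e⁻ (Z=38), Rb⁺ has 36 e⁻ (Z=37), Se²⁻ has 36 e⁻ (Z=34), Te²⁻ has 54 e⁻ (Z=52). Sc³⁺ < Y³⁺ (same group, period 4 vs 5); Y³⁺ < Sr²⁺ (isoelectronic, higher Z=39 is smaller); Sr²⁺ < Rb⁺ (both 36 e⁻, Z=38>37); Rb⁺ < Se²⁻ (both 36 e⁻, Z=37>34); Se²⁻ < Te²⁻ (same group, 1 shell fewer).
Full ascending order: Sc³⁺ < Y³⁺ < Sr²⁺ < Rb⁺ < Se²⁻ < Te²⁻. Counting from the largest, position 4 is Sr²⁺.

Sr²⁺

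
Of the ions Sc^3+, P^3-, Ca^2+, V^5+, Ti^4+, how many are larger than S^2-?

All of these have 18 electrons (isoelectronic). With the same electron cloud, the ion with the most protons pulls it in tightest. Nuclear charges: V^5+ (Z=23), Ti^4+ (Z=22), Sc^3+ (Z=21), Ca^2+ (Z=20), S^2- (Z=16), P^3- (Z=15). Highest Z is smallest.
Overall: V^5+ < Ti^4+ < Sc^3+ < Ca^2+ < S^2- < P^3-. S^2- has 4 below it and 1 above. That's 1.

1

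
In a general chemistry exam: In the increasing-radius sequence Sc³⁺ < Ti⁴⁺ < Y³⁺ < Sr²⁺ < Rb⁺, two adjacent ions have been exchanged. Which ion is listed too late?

Scanning neighbour by neighbour, only Sc³⁺/Ti⁴⁺ violates a trend: they are isoelectronic (18 e⁻) and Ti has more protons than Sc (22 vs 21), making Ti⁴⁺ smaller. That makes Ti⁴⁺ the one sitting a position late relative to where it belongs.

Ti⁴⁺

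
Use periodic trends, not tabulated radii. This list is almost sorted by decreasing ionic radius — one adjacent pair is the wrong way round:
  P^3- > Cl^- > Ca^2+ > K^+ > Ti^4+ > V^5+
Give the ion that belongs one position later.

Ca^2+

Check each adjacent pair. Ca^2+ and K^+ are reversed: they are isoelectronic (18 e⁻) and Ca has more protons than K (20 vs 19), making Ca^2+ smaller. No other neighbouring pair contradicts the periodic trends, so Ca^2+ is the ion listed too early.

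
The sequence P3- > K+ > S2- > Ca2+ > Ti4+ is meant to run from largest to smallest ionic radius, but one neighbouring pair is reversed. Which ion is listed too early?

K+

Scanning neighbour by neighbour, only K+/S2- violates a trend: they are isoelectronic (18 e⁻) and K has more protons than S (19 vs 16), making K+ smaller. That makes K+ the one sitting a position early relative to where it belongs.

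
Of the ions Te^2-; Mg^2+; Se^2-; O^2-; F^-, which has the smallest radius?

First list Z and electron count for each: Mg^2+ (Z=12, 10 e⁻), F^- (Z=9, 10 e⁻), O^2- (Z=8, 10 e⁻), Se^2- (Z=34, 36 e⁻), Te^2- (Z=52, 54 e⁻). Mg^2+ < F^- (isoelectronic, higher Z=12 is smaller); F^- < O^2- (isoelectronic, higher Z=9 is smaller); O^2- < Se^2- (same group, period 2 vs 4); Se^2- < Te^2- (same group, period 4 vs 5).

Mg^2+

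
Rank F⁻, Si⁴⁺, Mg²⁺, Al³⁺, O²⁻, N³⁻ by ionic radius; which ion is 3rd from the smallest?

Mg²⁺

These species are isoelectronic with 10 electrons. The only difference is the number of protons: Si⁴⁺ (Z=14), Al³⁺ (Z=13), Mg²⁺ (Z=12), F⁻ (Z=9), O²⁻ (Z=8), N³⁻ (Z=7). The strongest nuclear pull (Si⁴⁺) gives the smallest ion.
So the order is Si⁴⁺ < Al³⁺ < Mg²⁺ < F⁻ < O²⁻ < N³⁻; the 3rd-smallest ion is Mg²⁺.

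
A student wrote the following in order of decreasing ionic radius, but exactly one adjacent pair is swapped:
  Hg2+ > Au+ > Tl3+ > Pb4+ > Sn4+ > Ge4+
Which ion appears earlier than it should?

Hg2+

Scanning neighbour by neighbour, only Hg2+/Au+ violates a trend: Hg2+ and Au+ share 78 electrons; the higher nuclear charge on Hg (Z=80) contracts it more, so Hg2+ < Au+. That makes Hg2+ the one sitting a position early relative to where it belongs.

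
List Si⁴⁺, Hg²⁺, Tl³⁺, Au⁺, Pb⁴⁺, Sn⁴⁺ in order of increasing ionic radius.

Si⁴⁺ has 10 e⁻ (Z=14), Sn⁴⁺ has 46 e⁻ (Z=50), Pb⁴⁺ has 78 e⁻ (Z=82), Tl³⁺ has 78 e⁻ (Z=81), Hg²⁺ has 78 e⁻ (Z=80), Au⁺ has 78 e⁻ (Z=79). Si⁴⁺ < Sn⁴⁺ (same group, period 3 vs 5); Sn⁴⁺ < Pb⁴⁺ (same group, period 5 vs 6); Pb⁴⁺ < Tl³⁺ (both 78 e⁻, Z=82>81); Tl³⁺ < Hg²⁺ (isoelectronic, higher Z=81 is smaller); Hg²⁺ < Au⁺ (both 78 e⁻, Z=80>79).

Si⁴⁺ < Sn⁴⁺ < Pb⁴⁺ < Tl³⁺ < Hg²⁺ < Au⁺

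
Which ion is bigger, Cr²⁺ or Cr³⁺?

These are all Cr ions. Removing more electrons (higher positive charge) pulls the remaining electrons in closer, so Cr³⁺ is smallest and Cr²⁺ is largest.

Cr²⁺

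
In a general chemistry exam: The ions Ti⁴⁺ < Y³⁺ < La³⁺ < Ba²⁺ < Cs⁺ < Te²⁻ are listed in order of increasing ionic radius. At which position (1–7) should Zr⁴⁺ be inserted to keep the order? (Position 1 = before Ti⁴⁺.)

2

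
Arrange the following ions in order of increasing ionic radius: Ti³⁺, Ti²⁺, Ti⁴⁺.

Ti⁴⁺ < Ti³⁺ < Ti²⁺

These are all Ti ions. Removing more electrons (higher positive charge) pulls the remaining electrons in closer, so Ti⁴⁺ is smallest and Ti²⁺ is largest.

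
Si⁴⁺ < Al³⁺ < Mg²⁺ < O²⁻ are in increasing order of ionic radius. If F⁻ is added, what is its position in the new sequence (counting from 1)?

All of these have 10 electrons (isoelectronic). With the same electron cloud, the ion with the most protons pulls it in tightest. Nuclear charges: Si⁴⁺ (Z=14), Al³⁺ (Z=13), Mg²⁺ (Z=12), F⁻ (Z=9), O²⁻ (Z=8). Highest Z is smallest.
With F⁻ included the full order is Si⁴⁺ < Al³⁺ < Mg²⁺ < F⁻ < O²⁻, so it takes position 4.

4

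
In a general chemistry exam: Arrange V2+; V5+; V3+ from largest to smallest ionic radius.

V2+ > V3+ > V5+

Same element, different charge: the more highly charged cation has fewer electrons and a greater effective nuclear charge per electron, making V5+ the smallest.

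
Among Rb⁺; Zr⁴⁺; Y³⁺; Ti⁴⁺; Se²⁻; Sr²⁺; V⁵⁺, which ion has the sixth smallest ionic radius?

Rb⁺

V⁵⁺ (Z=23, 18 e⁻), Ti⁴⁺ (Z=22, 18 e⁻), Zr⁴⁺ (Z=40, 36 e⁻), Y³⁺ (Z=39, 36 e⁻), Sr²⁺ (Z=38, 36 e⁻), Rb⁺ (Z=37, 36 e⁻), Se²⁻ (Z=34, 36 e⁻). V⁵⁺ < Ti⁴⁺ (isoelectronic, higher Z=23 is smaller); Ti⁴⁺ < Zr⁴⁺ (same group, period 4 vs 5); Zr⁴⁺ < Y³⁺ (isoelectronic, higher Z=40 is smaller); Y³⁺ < Sr²⁺ (both 36 e⁻, Z=39>38); Sr²⁺ < Rb⁺ (isoelectronic, higher Z=38 is smaller); Rb⁺ < Se²⁻ (isoelectronic, higher Z=37 is smaller).
So the order is V⁵⁺ < Ti⁴⁺ < Zr⁴⁺ < Y³⁺ < Sr²⁺ < Rb⁺ < Se²⁻; the 6th-smallest ion is Rb⁺.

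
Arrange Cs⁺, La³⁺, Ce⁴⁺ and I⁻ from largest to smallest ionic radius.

All of these have 54 electrons (isoelectronic). With the same electron cloud, the ion with the most protons pulls it in tightest. Nuclear charges: Ce⁴⁺ (Z=58), La³⁺ (Z=57), Cs⁺ (Z=55), I⁻ (Z=53). Highest Z is smallest.

I⁻ > Cs⁺ > La³⁺ > Ce⁴⁺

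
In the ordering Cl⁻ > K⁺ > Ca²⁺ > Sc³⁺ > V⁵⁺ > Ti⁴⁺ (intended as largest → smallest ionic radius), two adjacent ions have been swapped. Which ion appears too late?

Ti⁴⁺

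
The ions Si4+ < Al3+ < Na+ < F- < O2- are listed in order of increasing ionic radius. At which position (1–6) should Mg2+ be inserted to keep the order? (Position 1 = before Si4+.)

3

Each ion has 10 electrons. The ranking follows nuclear charge in reverse — greater Z gives a smaller radius. Si4+ (Z=14), Al3+ (Z=13), Mg2+ (Z=12), Na+ (Z=11), F- (Z=9), O2- (Z=8).
Merged order: Si4+ < Al3+ < Mg2+ < Na+ < F- < O2- — Mg2+ is number 3.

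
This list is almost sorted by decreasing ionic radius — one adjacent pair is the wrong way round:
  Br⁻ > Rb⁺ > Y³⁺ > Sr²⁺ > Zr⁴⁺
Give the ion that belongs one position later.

The pair Y³⁺, Sr²⁺ is the wrong way round — both have 36 electrons but Z(Y)=39 > Z(Sr)=38, so Y³⁺ should be the smaller of the two. All other adjacent pairs agree with periodic trends, so Y³⁺ is the misplaced ion.

Y³⁺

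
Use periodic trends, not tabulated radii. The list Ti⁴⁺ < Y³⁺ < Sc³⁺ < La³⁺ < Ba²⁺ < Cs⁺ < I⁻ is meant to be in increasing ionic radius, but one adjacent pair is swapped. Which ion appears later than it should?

Sc³⁺

Compare adjacent ions: both in group 3 with the same charge; Sc³⁺ (period 4) has the smaller radius — yet in this increasing list Y³⁺ sits before Sc³⁺. Nothing else is reversed, so Sc³⁺ should move one place to the left.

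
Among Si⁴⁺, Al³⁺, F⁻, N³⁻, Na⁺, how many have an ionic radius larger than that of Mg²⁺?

Isoelectronic series (10 e⁻ each). Size is set by nuclear charge: more protons means a smaller ion. Si⁴⁺ (Z=14), Al³⁺ (Z=13), Mg²⁺ (Z=12), Na⁺ (Z=11), F⁻ (Z=9), N³⁻ (Z=7).
Overall: Si⁴⁺ < Al³⁺ < Mg²⁺ < Na⁺ < F⁻ < N³⁻. Mg²⁺ has 2 below it and 3 above. Count: 3.

3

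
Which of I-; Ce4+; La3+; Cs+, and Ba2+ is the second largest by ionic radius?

Isoelectronic series (54 e⁻ each). Size is set by nuclear charge: more protons means a smaller ion. Ce4+ (Z=58), La3+ (Z=57), Ba2+ (Z=56), Cs+ (Z=55), I- (Z=53).
So the order is Ce4+ < La3+ < Ba2+ < Cs+ < I-; the 2nd-largest ion is Cs+.

Cs+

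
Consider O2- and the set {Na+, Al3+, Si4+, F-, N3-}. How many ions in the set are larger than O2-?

Each ion has 10 electrons. The ranking follows nuclear charge in reverse — greater Z gives a smaller radius. Si4+ (Z=14), Al3+ (Z=13), Na+ (Z=11), F- (Z=9), O2- (Z=8), N3- (Z=7).
Placing each against O2-: smaller — Si4+, Al3+, Na+, F-; larger — N3-. That's 1.

1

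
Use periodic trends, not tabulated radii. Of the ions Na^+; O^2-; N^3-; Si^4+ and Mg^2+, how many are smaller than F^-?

These species are isoelectronic with 10 electrons. The only difference is the number of protons: Si^4+ (Z=14), Mg^2+ (Z=12), Na^+ (Z=11), F^- (Z=9), O^2- (Z=8), N^3- (Z=7). The strongest nuclear pull (Si^4+) gives the smallest ion.
Overall: Si^4+ < Mg^2+ < Na^+ < F^- < O^2- < N^3-. F^- has 3 below it and 2 above. Count: 3.

3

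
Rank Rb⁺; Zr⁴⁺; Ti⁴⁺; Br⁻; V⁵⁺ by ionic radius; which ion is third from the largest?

Zr⁴⁺

First list Z and electron count for each: V⁵⁺ (Z=23, 18 e⁻), Ti⁴⁺ (Z=22, 18 e⁻), Zr⁴⁺ (Z=40, 36 e⁻), Rb⁺ (Z=37, 36 e⁻), Br⁻ (Z=35, 36 e⁻). V⁵⁺ < Ti⁴⁺ (both 18 e⁻, Z=23>22); Ti⁴⁺ < Zr⁴⁺ (same group, 1 shell fewer); Zr⁴⁺ < Rb⁺ (isoelectronic, higher Z=40 is smaller); Rb⁺ < Br⁻ (both 36 e⁻, Z=37>35).
Ordering: V⁵⁺ < Ti⁴⁺ < Zr⁴⁺ < Rb⁺ < Br⁻. The third largest is Zr⁴⁺.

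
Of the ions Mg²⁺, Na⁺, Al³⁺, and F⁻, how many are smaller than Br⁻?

4

First list Z and electron count for each: Al³⁺: 10 e⁻, Z=13, Mg²⁺: 10 e⁻, Z=12, Na⁺: 10 e⁻, Z=11, F⁻: 10 e⁻, Z=9, Br⁻: 36 e⁻, Z=35. Al³⁺ < Mg²⁺ (isoelectronic, higher Z=13 is smaller); Mg²⁺ < Na⁺ (both 10 e⁻, Z=12>11); Na⁺ < F⁻ (both 10 e⁻, Z=11>9); F⁻ < Br⁻ (same group, 2 shells fewer).
Ordering all of them (including Br⁻) by radius gives Al³⁺ < Mg²⁺ < Na⁺ < F⁻ < Br⁻. That's 4.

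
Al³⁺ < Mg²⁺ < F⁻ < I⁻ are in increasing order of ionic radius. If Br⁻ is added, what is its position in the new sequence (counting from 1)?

Work out protons and electrons: Al³⁺: 10 e⁻, Z=13, Mg²⁺: 10 e⁻, Z=12, F⁻: 10 e⁻, Z=9, Br⁻: 36 e⁻, Z=35, I⁻: 54 e⁻, Z=53. Al³⁺ < Mg²⁺ (both 10 e⁻, Z=13>12); Mg²⁺ < F⁻ (both 10 e⁻, Z=12>9); F⁻ < Br⁻ (same group, 2 shells fewer); Br⁻ < I⁻ (same group, period 4 vs 5).
With Br⁻ included the full order is Al³⁺ < Mg²⁺ < F⁻ < Br⁻ < I⁻, so it takes position 4.

4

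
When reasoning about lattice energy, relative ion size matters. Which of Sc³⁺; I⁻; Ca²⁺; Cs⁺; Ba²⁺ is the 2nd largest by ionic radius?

Cs⁺

Tabulating Z and e⁻: Sc³⁺ (Z=21, 18 e⁻), Ca²⁺ (Z=20, 18 e⁻), Ba²⁺ (Z=56, 54 e⁻), Cs⁺ (Z=55, 54 e⁻), I⁻ (Z=53, 54 e⁻). Sc³⁺ < Ca²⁺ (both 18 e⁻, Z=21>20); Ca²⁺ < Ba²⁺ (same group, period 4 vs 6); Ba²⁺ < Cs⁺ (isoelectronic, higher Z=56 is smaller); Cs⁺ < I⁻ (both 54 e⁻, Z=55>53).
That gives Sc³⁺ < Ca²⁺ < Ba²⁺ < Cs⁺ < I⁻. From the largest end, number 2 is Cs⁺.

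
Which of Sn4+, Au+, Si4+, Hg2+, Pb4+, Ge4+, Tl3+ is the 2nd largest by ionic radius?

Hg2+

Tabulating Z and e⁻: Si4+ (Z=14, 10 e⁻), Ge4+ (Z=32, 28 e⁻), Sn4+ (Z=50, 46 e⁻), Pb4+ (Z=82, 78 e⁻), Tl3+ (Z=81, 78 e⁻), Hg2+ (Z=80, 78 e⁻), Au+ (Z=79, 78 e⁻). Si4+ < Ge4+ (same group, 1 shell fewer); Ge4+ < Sn4+ (same group, 1 shell fewer); Sn4+ < Pb4+ (same group, period 5 vs 6); Pb4+ < Tl3+ (both 78 e⁻, Z=82>81); Tl3+ < Hg2+ (isoelectronic, higher Z=81 is smaller); Hg2+ < Au+ (isoelectronic, higher Z=80 is smaller).
So the order is Si4+ < Ge4+ < Sn4+ < Pb4+ < Tl3+ < Hg2+ < Au+; the 2nd-largest ion is Hg2+.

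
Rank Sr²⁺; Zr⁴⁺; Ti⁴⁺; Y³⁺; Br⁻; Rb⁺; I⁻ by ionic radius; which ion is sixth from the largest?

Zr⁴⁺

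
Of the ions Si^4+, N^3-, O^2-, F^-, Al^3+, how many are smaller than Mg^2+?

2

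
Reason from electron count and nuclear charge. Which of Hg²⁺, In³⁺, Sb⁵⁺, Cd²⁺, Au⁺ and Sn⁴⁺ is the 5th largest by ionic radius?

Sn⁴⁺

Work out protons and electrons: Sb⁵⁺: 46 e⁻, Z=51, Sn⁴⁺: 46 e⁻, Z=50, In³⁺: 46 e⁻, Z=49, Cd²⁺: 46 e⁻, Z=48, Hg²⁺: 78 e⁻, Z=80, Au⁺: 78 e⁻, Z=79. Sb⁵⁺ < Sn⁴⁺ (isoelectronic, higher Z=51 is smaller); Sn⁴⁺ < In³⁺ (isoelectronic, higher Z=50 is smaller); In³⁺ < Cd²⁺ (both 46 e⁻, Z=49>48); Cd²⁺ < Hg²⁺ (same group, 1 shell fewer); Hg²⁺ < Au⁺ (isoelectronic, higher Z=80 is smaller).
Ordering: Sb⁵⁺ < Sn⁴⁺ < In³⁺ < Cd²⁺ < Hg²⁺ < Au⁺. The 5th largest is Sn⁴⁺.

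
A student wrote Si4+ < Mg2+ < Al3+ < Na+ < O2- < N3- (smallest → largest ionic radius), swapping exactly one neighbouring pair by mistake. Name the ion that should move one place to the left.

Al3+

The pair Mg2+, Al3+ is the wrong way round — Al3+ and Mg2+ share 10 electrons; the higher nuclear charge on Al (Z=13) contracts it more, so Al3+ < Mg2+. All other adjacent pairs agree with periodic trends, so Al3+ is the misplaced ion.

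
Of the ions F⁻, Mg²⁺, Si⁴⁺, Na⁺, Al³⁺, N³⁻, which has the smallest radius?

Si⁴⁺

Isoelectronic series (10 e⁻ each). Size is set by nuclear charge: more protons means a smaller ion. Si⁴⁺ (Z=14), Al³⁺ (Z=13), Mg²⁺ (Z=12), Na⁺ (Z=11), F⁻ (Z=9), N³⁻ (Z=7).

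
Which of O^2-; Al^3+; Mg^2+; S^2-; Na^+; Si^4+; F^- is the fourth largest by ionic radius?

Tabulating Z and e⁻: Si^4+: 10 e⁻, Z=14, Al^3+: 10 e⁻, Z=13, Mg^2+: 10 e⁻, Z=12, Na^+: 10 e⁻, Z=11, F^-: 10 e⁻, Z=9, O^2-: 10 e⁻, Z=8, S^2-: 18 e⁻, Z=16. Si^4+ < Al^3+ (both 10 e⁻, Z=14>13); Al^3+ < Mg^2+ (isoelectronic, higher Z=13 is smaller); Mg^2+ < Na^+ (both 10 e⁻, Z=12>11); Na^+ < F^- (both 10 e⁻, Z=11>9); F^- < O^2- (both 10 e⁻, Z=9>8); O^2- < S^2- (same group, period 2 vs 3).
So the order is Si^4+ < Al^3+ < Mg^2+ < Na^+ < F^- < O^2- < S^2-; the 4th-largest ion is Na^+.

Na^+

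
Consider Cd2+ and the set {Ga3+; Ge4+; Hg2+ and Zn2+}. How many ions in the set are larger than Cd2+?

1

Ge4+ has 28 e⁻ (Z=32), Ga3+ has 28 e⁻ (Z=31), Zn2+ has 28 e⁻ (Z=30), Cd2+ has 46 e⁻ (Z=48), Hg2+ has 78 e⁻ (Z=80). Ge4+ < Ga3+ (isoelectronic, higher Z=32 is smaller); Ga3+ < Zn2+ (both 28 e⁻, Z=31>30); Zn2+ < Cd2+ (same group, 1 shell fewer); Cd2+ < Hg2+ (same group, 1 shell fewer).
Overall: Ge4+ < Ga3+ < Zn2+ < Cd2+ < Hg2+. Cd2+ has 3 below it and 1 above. Count: 1.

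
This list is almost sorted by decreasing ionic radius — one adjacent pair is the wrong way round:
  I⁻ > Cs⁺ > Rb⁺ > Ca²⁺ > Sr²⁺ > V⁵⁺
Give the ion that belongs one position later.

Ca²⁺

The pair Ca²⁺, Sr²⁺ is the wrong way round — both in group 2 with the same charge; Ca²⁺ (period 4) has the smaller radius. All other adjacent pairs agree with periodic trends, so Ca²⁺ is the misplaced ion.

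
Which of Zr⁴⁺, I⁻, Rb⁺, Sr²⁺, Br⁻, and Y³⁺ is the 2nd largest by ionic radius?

Br⁻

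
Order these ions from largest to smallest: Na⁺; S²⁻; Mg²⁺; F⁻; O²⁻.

Mg²⁺ (Z=12, 10 e⁻), Na⁺ (Z=11, 10 e⁻), F⁻ (Z=9, 10 e⁻), O²⁻ (Z=8, 10 e⁻), S²⁻ (Z=16, 18 e⁻). Mg²⁺ < Na⁺ (both 10 e⁻, Z=12>11); Na⁺ < F⁻ (isoelectronic, higher Z=11 is smaller); F⁻ < O²⁻ (isoelectronic, higher Z=9 is smaller); O²⁻ < S²⁻ (same group, 1 shell fewer).

S²⁻ > O²⁻ > F⁻ > Na⁺ > Mg²⁺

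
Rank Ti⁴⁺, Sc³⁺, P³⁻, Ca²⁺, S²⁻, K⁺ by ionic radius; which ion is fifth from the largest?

Each ion has 18 electrons. The ranking follows nuclear charge in reverse — greater Z gives a smaller radius. Ti⁴⁺ (Z=22), Sc³⁺ (Z=21), Ca²⁺ (Z=20), K⁺ (Z=19), S²⁻ (Z=16), P³⁻ (Z=15).
Ordering: Ti⁴⁺ < Sc³⁺ < Ca²⁺ < K⁺ < S²⁻ < P³⁻. The fifth largest is Sc³⁺.

Sc³⁺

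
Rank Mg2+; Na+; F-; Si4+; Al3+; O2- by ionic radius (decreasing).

All of these have 10 electrons (isoelectronic). With the same electron cloud, the ion with the most protons pulls it in tightest. Nuclear charges: Si4+ (Z=14), Al3+ (Z=13), Mg2+ (Z=12), Na+ (Z=11), F- (Z=9), O2- (Z=8). Highest Z is smallest.

O2- > F- > Na+ > Mg2+ > Al3+ > Si4+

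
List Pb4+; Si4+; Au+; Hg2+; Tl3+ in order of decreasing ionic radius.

Si4+: 10 e⁻, Z=14, Pb4+: 78 e⁻, Z=82, Tl3+: 78 e⁻, Z=81, Hg2+: 78 e⁻, Z=80, Au+: 78 e⁻, Z=79. Si4+ < Pb4+ (same group, 3 shells fewer); Pb4+ < Tl3+ (isoelectronic, higher Z=82 is smaller); Tl3+ < Hg2+ (isoelectronic, higher Z=81 is smaller); Hg2+ < Au+ (both 78 e⁻, Z=80>79).

Au+ > Hg2+ > Tl3+ > Pb4+ > Si4+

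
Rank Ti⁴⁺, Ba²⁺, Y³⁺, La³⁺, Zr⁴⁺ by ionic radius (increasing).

Ti⁴⁺ < Zr⁴⁺ < Y³⁺ < La³⁺ < Ba²⁺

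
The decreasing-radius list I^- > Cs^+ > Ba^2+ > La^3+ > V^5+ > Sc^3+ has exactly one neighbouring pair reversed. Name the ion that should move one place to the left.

The pair V^5+, Sc^3+ is the wrong way round — both have 18 electrons but Z(V)=23 > Z(Sc)=21, so V^5+ should be the smaller of the two. All other adjacent pairs agree with periodic trends, so Sc^3+ is the misplaced ion.

Sc^3+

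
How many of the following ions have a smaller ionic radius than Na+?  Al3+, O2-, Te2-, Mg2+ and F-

First list Z and electron count for each: Al3+ has 10 e⁻ (Z=13), Mg2+ has 10 e⁻ (Z=12), Na+ has 10 e⁻ (Z=11), F- has 10 e⁻ (Z=9), O2- has 10 e⁻ (Z=8), Te2- has 54 e⁻ (Z=52). Al3+ < Mg2+ (isoelectronic, higher Z=13 is smaller); Mg2+ < Na+ (both 10 e⁻, Z=12>11); Na+ < F- (isoelectronic, higher Z=11 is smaller); F- < O2- (both 10 e⁻, Z=9>8); O2- < Te2- (same group, 3 shells fewer).
Overall: Al3+ < Mg2+ < Na+ < F- < O2- < Te2-. Na+ has 2 below it and 3 above. That's 2.

2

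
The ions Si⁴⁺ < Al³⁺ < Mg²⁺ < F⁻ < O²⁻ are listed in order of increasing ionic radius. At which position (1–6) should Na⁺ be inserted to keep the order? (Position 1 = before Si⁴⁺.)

Each ion has 10 electrons. The ranking follows nuclear charge in reverse — greater Z gives a smaller radius. Si⁴⁺ (Z=14), Al³⁺ (Z=13), Mg²⁺ (Z=12), Na⁺ (Z=11), F⁻ (Z=9), O²⁻ (Z=8).
Merged order: Si⁴⁺ < Al³⁺ < Mg²⁺ < Na⁺ < F⁻ < O²⁻ — Na⁺ is number 4.

4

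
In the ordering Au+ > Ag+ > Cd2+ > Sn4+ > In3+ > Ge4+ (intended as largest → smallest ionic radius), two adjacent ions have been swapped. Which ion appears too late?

In3+

The pair Sn4+, In3+ is the wrong way round — Sn4+ and In3+ share 46 electrons; the higher nuclear charge on Sn (Z=50) contracts it more, so Sn4+ < In3+. All other adjacent pairs agree with periodic trends, so In3+ is the misplaced ion.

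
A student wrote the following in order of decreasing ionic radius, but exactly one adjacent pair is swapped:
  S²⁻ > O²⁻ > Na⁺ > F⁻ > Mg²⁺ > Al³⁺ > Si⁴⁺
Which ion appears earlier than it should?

Na⁺

Check each adjacent pair. Na⁺ and F⁻ are reversed: Na⁺ and F⁻ share 10 electrons; the higher nuclear charge on Na (Z=11) contracts it more, so Na⁺ < F⁻. No other neighbouring pair contradicts the periodic trends, so Na⁺ is the ion listed too early.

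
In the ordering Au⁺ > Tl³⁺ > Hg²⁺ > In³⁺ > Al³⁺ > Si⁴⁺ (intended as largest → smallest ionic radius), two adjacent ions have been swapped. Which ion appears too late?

Compare adjacent ions: they are isoelectronic (78 e⁻) and Tl has more protons than Hg (81 vs 80), making Tl³⁺ smaller — yet in this decreasing list Tl³⁺ sits before Hg²⁺. Nothing else is reversed, so Hg²⁺ should move one place to the left.

Hg²⁺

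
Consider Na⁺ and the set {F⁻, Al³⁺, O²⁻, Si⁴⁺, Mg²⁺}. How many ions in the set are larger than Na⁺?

Isoelectronic series (10 e⁻ each). Size is set by nuclear charge: more protons means a smaller ion. Si⁴⁺ (Z=14), Al³⁺ (Z=13), Mg²⁺ (Z=12), Na⁺ (Z=11), F⁻ (Z=9), O²⁻ (Z=8).
Relative to Na⁺, the ions that are larger are F⁻, O²⁻. Count: 2.

2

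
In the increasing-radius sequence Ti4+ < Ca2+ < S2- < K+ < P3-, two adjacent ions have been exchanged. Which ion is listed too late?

Check each adjacent pair. S2- and K+ are reversed: both have 18 electrons but Z(K)=19 > Z(S)=16, so K+ should be the smaller of the two. No other neighbouring pair contradicts the periodic trends, so K+ is the ion listed too late.

K+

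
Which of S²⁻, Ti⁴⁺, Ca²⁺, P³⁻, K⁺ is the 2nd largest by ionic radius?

Isoelectronic series (18 e⁻ each). Size is set by nuclear charge: more protons means a smaller ion. Ti⁴⁺ (Z=22), Ca²⁺ (Z=20), K⁺ (Z=19), S²⁻ (Z=16), P³⁻ (Z=15).
So the order is Ti⁴⁺ < Ca²⁺ < K⁺ < S²⁻ < P³⁻; the 2nd-largest ion is S²⁻.

S²⁻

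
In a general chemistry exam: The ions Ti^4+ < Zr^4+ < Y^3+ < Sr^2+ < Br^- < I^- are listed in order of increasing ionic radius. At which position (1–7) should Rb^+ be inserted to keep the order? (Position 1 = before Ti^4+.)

5

Work out protons and electrons: Ti^4+ (Z=22, 18 e⁻), Zr^4+ (Z=40, 36 e⁻), Y^3+ (Z=39, 36 e⁻), Sr^2+ (Z=38, 36 e⁻), Rb^+ (Z=37, 36 e⁻), Br^- (Z=35, 36 e⁻), I^- (Z=53, 54 e⁻). Ti^4+ < Zr^4+ (same group, period 4 vs 5); Zr^4+ < Y^3+ (isoelectronic, higher Z=40 is smaller); Y^3+ < Sr^2+ (both 36 e⁻, Z=39>38); Sr^2+ < Rb^+ (both 36 e⁻, Z=38>37); Rb^+ < Br^- (both 36 e⁻, Z=37>35); Br^- < I^- (same group, 1 shell fewer).
Merged order: Ti^4+ < Zr^4+ < Y^3+ < Sr^2+ < Rb^+ < Br^- < I^- — Rb^+ is number 5.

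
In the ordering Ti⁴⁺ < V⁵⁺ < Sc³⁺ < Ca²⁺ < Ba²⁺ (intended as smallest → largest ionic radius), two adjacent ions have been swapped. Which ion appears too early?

Ti⁴⁺

Scanning neighbour by neighbour, only Ti⁴⁺/V⁵⁺ violates a trend: both have 18 electrons but Z(V)=23 > Z(Ti)=22, so V⁵⁺ should be the smaller of the two. That makes Ti⁴⁺ the one sitting a position early relative to where it belongs.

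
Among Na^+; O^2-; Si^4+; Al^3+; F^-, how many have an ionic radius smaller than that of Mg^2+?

Isoelectronic series (10 e⁻ each). Size is set by nuclear charge: more protons means a smaller ion. Si^4+ (Z=14), Al^3+ (Z=13), Mg^2+ (Z=12), Na^+ (Z=11), F^- (Z=9), O^2- (Z=8).
Relative to Mg^2+, the ions that are smaller are Si^4+, Al^3+. Count: 2.

2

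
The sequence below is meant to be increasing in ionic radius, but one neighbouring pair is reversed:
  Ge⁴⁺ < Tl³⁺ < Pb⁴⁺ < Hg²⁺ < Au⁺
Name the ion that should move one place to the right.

The pair Tl³⁺, Pb⁴⁺ is the wrong way round — they are isoelectronic (78 e⁻) and Pb has more protons than Tl (82 vs 81), making Pb⁴⁺ smaller. All other adjacent pairs agree with periodic trends, so Tl³⁺ is the misplaced ion.

Tl³⁺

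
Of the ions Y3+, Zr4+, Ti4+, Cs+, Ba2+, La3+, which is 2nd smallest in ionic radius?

Ti4+ has 18 e⁻ (Z=22), Zr4+ has 36 e⁻ (Z=40), Y3+ has 36 e⁻ (Z=39), La3+ has 54 e⁻ (Z=57), Ba2+ has 54 e⁻ (Z=56), Cs+ has 54 e⁻ (Z=55). Ti4+ < Zr4+ (same group, period 4 vs 5); Zr4+ < Y3+ (isoelectronic, higher Z=40 is smaller); Y3+ < La3+ (same group, 1 shell fewer); La3+ < Ba2+ (isoelectronic, higher Z=57 is smaller); Ba2+ < Cs+ (both 54 e⁻, Z=56>55).
That gives Ti4+ < Zr4+ < Y3+ < La3+ < Ba2+ < Cs+. From the smallest end, number 2 is Zr4+.

Zr4+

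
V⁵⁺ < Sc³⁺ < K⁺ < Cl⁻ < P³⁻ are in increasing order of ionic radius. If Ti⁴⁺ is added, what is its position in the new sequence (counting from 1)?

2

These species are isoelectronic with 18 electrons. The only difference is the number of protons: V⁵⁺ (Z=23), Ti⁴⁺ (Z=22), Sc³⁺ (Z=21), K⁺ (Z=19), Cl⁻ (Z=17), P³⁻ (Z=15). The strongest nuclear pull (V⁵⁺) gives the smallest ion.
The complete sequence is V⁵⁺ < Ti⁴⁺ < Sc³⁺ < K⁺ < Cl⁻ < P³⁻. Ti⁴⁺ sits at position 2.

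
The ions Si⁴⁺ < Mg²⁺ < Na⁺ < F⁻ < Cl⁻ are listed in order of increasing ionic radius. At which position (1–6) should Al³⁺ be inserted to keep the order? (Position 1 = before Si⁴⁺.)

Electron counts and nuclear charges: Si⁴⁺ has 10 e⁻ (Z=14), Al³⁺ has 10 e⁻ (Z=13), Mg²⁺ has 10 e⁻ (Z=12), Na⁺ has 10 e⁻ (Z=11), F⁻ has 10 e⁻ (Z=9), Cl⁻ has 18 e⁻ (Z=17). Si⁴⁺ < Al³⁺ (isoelectronic, higher Z=14 is smaller); Al³⁺ < Mg²⁺ (both 10 e⁻, Z=13>12); Mg²⁺ < Na⁺ (isoelectronic, higher Z=12 is smaller); Na⁺ < F⁻ (both 10 e⁻, Z=11>9); F⁻ < Cl⁻ (same group, 1 shell fewer).
Putting Al³⁺ in gives Si⁴⁺ < Al³⁺ < Mg²⁺ < Na⁺ < F⁻ < Cl⁻; it lands at slot 2.

2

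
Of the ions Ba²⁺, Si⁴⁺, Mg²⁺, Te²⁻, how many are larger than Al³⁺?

3

Electron counts and nuclear charges: Si⁴⁺ (Z=14, 10 e⁻), Al³⁺ (Z=13, 10 e⁻), Mg²⁺ (Z=12, 10 e⁻), Ba²⁺ (Z=56, 54 e⁻), Te²⁻ (Z=52, 54 e⁻). Si⁴⁺ < Al³⁺ (both 10 e⁻, Z=14>13); Al³⁺ < Mg²⁺ (isoelectronic, higher Z=13 is smaller); Mg²⁺ < Ba²⁺ (same group, period 3 vs 6); Ba²⁺ < Te²⁻ (isoelectronic, higher Z=56 is smaller).
Placing each against Al³⁺: smaller — Si⁴⁺; larger — Mg²⁺, Ba²⁺, Te²⁻. Count: 3.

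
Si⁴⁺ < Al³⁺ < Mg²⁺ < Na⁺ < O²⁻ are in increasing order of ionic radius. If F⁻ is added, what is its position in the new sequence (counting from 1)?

These species are isoelectronic with 10 electrons. The only difference is the number of protons: Si⁴⁺ (Z=14), Al³⁺ (Z=13), Mg²⁺ (Z=12), Na⁺ (Z=11), F⁻ (Z=9), O²⁻ (Z=8). The strongest nuclear pull (Si⁴⁺) gives the smallest ion.
Merged order: Si⁴⁺ < Al³⁺ < Mg²⁺ < Na⁺ < F⁻ < O²⁻ — F⁻ is number 5.

5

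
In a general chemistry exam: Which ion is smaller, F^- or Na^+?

Na^+

These species are isoelectronic with 10 electrons. The only difference is the number of protons: Na^+ (Z=11), F^- (Z=9). The strongest nuclear pull (Na^+) gives the smallest ion.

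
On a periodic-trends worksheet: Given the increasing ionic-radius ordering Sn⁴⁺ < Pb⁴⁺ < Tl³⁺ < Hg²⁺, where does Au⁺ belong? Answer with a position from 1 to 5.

5

First list Z and electron count for each: Sn⁴⁺ has 46 e⁻ (Z=50), Pb⁴⁺ has 78 e⁻ (Z=82), Tl³⁺ has 78 e⁻ (Z=81), Hg²⁺ has 78 e⁻ (Z=80), Au⁺ has 78 e⁻ (Z=79). Sn⁴⁺ < Pb⁴⁺ (same group, 1 shell fewer); Pb⁴⁺ < Tl³⁺ (isoelectronic, higher Z=82 is smaller); Tl³⁺ < Hg²⁺ (isoelectronic, higher Z=81 is smaller); Hg²⁺ < Au⁺ (both 78 e⁻, Z=80>79).
With Au⁺ included the full order is Sn⁴⁺ < Pb⁴⁺ < Tl³⁺ < Hg²⁺ < Au⁺, so it takes position 5.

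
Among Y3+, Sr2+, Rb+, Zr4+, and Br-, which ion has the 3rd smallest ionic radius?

These species are isoelectronic with 36 electrons. The only difference is the number of protons: Zr4+ (Z=40), Y3+ (Z=39), Sr2+ (Z=38), Rb+ (Z=37), Br- (Z=35). The strongest nuclear pull (Zr4+) gives the smallest ion.
So the order is Zr4+ < Y3+ < Sr2+ < Rb+ < Br-; the 3rd-smallest ion is Sr2+.

Sr2+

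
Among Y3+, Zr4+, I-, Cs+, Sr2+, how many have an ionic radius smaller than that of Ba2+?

3

Zr4+ has 36 e⁻ (Z=40), Y3+ has 36 e⁻ (Z=39), Sr2+ has 36 e⁻ (Z=38), Ba2+ has 54 e⁻ (Z=56), Cs+ has 54 e⁻ (Z=55), I- has 54 e⁻ (Z=53). Zr4+ < Y3+ (isoelectronic, higher Z=40 is smaller); Y3+ < Sr2+ (isoelectronic, higher Z=39 is smaller); Sr2+ < Ba2+ (same group, period 5 vs 6); Ba2+ < Cs+ (isoelectronic, higher Z=56 is smaller); Cs+ < I- (both 54 e⁻, Z=55>53).
Overall: Zr4+ < Y3+ < Sr2+ < Ba2+ < Cs+ < I-. Ba2+ has 3 below it and 2 above. That's 3.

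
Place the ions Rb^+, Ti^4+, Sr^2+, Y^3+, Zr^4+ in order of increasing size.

Ti^4+ < Zr^4+ < Y^3+ < Sr^2+ < Rb^+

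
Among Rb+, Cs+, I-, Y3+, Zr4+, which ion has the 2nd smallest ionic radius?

Tabulating Z and e⁻: Zr4+: 36 e⁻, Z=40, Y3+: 36 e⁻, Z=39, Rb+: 36 e⁻, Z=37, Cs+: 54 e⁻, Z=55, I-: 54 e⁻, Z=53. Zr4+ < Y3+ (isoelectronic, higher Z=40 is smaller); Y3+ < Rb+ (both 36 e⁻, Z=39>37); Rb+ < Cs+ (same group, period 5 vs 6); Cs+ < I- (both 54 e⁻, Z=55>53).
Ordering: Zr4+ < Y3+ < Rb+ < Cs+ < I-. The 2nd smallest is Y3+.

Y3+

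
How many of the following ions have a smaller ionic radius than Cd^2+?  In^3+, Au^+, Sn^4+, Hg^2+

2

First list Z and electron count for each: Sn^4+ has 46 e⁻ (Z=50), In^3+ has 46 e⁻ (Z=49), Cd^2+ has 46 e⁻ (Z=48), Hg^2+ has 78 e⁻ (Z=80), Au^+ has 78 e⁻ (Z=79). Sn^4+ < In^3+ (isoelectronic, higher Z=50 is smaller); In^3+ < Cd^2+ (isoelectronic, higher Z=49 is smaller); Cd^2+ < Hg^2+ (same group, 1 shell fewer); Hg^2+ < Au^+ (isoelectronic, higher Z=80 is smaller).
Relative to Cd^2+, the ions that are smaller are Sn^4+, In^3+. Count: 2.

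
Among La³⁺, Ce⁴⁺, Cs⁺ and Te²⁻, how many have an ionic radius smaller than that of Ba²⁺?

2

Isoelectronic series (54 e⁻ each). Size is set by nuclear charge: more protons means a smaller ion. Ce⁴⁺ (Z=58), La³⁺ (Z=57), Ba²⁺ (Z=56), Cs⁺ (Z=55), Te²⁻ (Z=52).
Placing each against Ba²⁺: smaller — Ce⁴⁺, La³⁺; larger — Cs⁺, Te²⁻. That's 2.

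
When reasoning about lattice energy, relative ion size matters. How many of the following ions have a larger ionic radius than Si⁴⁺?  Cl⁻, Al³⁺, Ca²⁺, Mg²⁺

4

Tabulating Z and e⁻: Si⁴⁺ has 10 e⁻ (Z=14), Al³⁺ has 10 e⁻ (Z=13), Mg²⁺ has 10 e⁻ (Z=12), Ca²⁺ has 18 e⁻ (Z=20), Cl⁻ has 18 e⁻ (Z=17). Si⁴⁺ < Al³⁺ (both 10 e⁻, Z=14>13); Al³⁺ < Mg²⁺ (isoelectronic, higher Z=13 is smaller); Mg²⁺ < Ca²⁺ (same group, period 3 vs 4); Ca²⁺ < Cl⁻ (both 18 e⁻, Z=20>17).
Ordering all of them (including Si⁴⁺) by radius gives Si⁴⁺ < Al³⁺ < Mg²⁺ < Ca²⁺ < Cl⁻. Count: 4.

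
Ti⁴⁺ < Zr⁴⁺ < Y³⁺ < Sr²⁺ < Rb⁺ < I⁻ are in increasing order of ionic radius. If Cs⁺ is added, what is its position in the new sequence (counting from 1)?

Ti⁴⁺ has 18 e⁻ (Z=22), Zr⁴⁺ has 36 e⁻ (Z=40), Y³⁺ has 36 e⁻ (Z=39), Sr²⁺ has 36 e⁻ (Z=38), Rb⁺ has 36 e⁻ (Z=37), Cs⁺ has 54 e⁻ (Z=55), I⁻ has 54 e⁻ (Z=53). Ti⁴⁺ < Zr⁴⁺ (same group, 1 shell fewer); Zr⁴⁺ < Y³⁺ (isoelectronic, higher Z=40 is smaller); Y³⁺ < Sr²⁺ (isoelectronic, higher Z=39 is smaller); Sr²⁺ < Rb⁺ (isoelectronic, higher Z=38 is smaller); Rb⁺ < Cs⁺ (same group, 1 shell fewer); Cs⁺ < I⁻ (isoelectronic, higher Z=55 is smaller).
Merged order: Ti⁴⁺ < Zr⁴⁺ < Y³⁺ < Sr²⁺ < Rb⁺ < Cs⁺ < I⁻ — Cs⁺ is number 6.

6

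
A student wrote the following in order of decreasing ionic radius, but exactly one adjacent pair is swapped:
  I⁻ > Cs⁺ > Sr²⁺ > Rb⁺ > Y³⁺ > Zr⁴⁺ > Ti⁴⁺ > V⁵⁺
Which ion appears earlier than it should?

Scanning neighbour by neighbour, only Sr²⁺/Rb⁺ violates a trend: they are isoelectronic (36 e⁻) and Sr has more protons than Rb (38 vs 37), making Sr²⁺ smaller. That makes Sr²⁺ the one sitting a position early relative to where it belongs.

Sr²⁺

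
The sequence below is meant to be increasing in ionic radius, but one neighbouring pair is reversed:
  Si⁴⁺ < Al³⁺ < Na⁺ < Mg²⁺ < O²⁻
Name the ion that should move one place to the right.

Scanning neighbour by neighbour, only Na⁺/Mg²⁺ violates a trend: both have 10 electrons but Z(Mg)=12 > Z(Na)=11, so Mg²⁺ should be the smaller of the two. That makes Na⁺ the one sitting a position early relative to where it belongs.

Na⁺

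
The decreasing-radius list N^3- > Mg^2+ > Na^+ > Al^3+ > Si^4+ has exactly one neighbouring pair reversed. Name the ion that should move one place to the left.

Check each adjacent pair. Mg^2+ and Na^+ are reversed: Mg^2+ and Na^+ share 10 electrons; the higher nuclear charge on Mg (Z=12) contracts it more, so Mg^2+ < Na^+. No other neighbouring pair contradicts the periodic trends, so Na^+ is the ion listed too late.

Na^+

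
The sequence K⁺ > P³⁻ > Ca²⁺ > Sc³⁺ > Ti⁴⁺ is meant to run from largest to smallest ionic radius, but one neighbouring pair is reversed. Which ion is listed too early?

Compare adjacent ions: both have 18 electrons but Z(K)=19 > Z(P)=15, so K⁺ should be the smaller of the two — yet in this decreasing list K⁺ sits before P³⁻. Nothing else is reversed, so K⁺ should move one place to the right.

K⁺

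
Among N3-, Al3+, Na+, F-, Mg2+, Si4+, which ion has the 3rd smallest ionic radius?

These species are isoelectronic with 10 electrons. The only difference is the number of protons: Si4+ (Z=14), Al3+ (Z=13), Mg2+ (Z=12), Na+ (Z=11), F- (Z=9), N3- (Z=7). The strongest nuclear pull (Si4+) gives the smallest ion.
Ordering: Si4+ < Al3+ < Mg2+ < Na+ < F- < N3-. The 3rd smallest is Mg2+.

Mg2+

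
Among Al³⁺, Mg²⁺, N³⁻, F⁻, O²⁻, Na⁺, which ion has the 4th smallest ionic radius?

These species are isoelectronic with 10 electrons. The only difference is the number of protons: Al³⁺ (Z=13), Mg²⁺ (Z=12), Na⁺ (Z=11), F⁻ (Z=9), O²⁻ (Z=8), N³⁻ (Z=7). The strongest nuclear pull (Al³⁺) gives the smallest ion.
So the order is Al³⁺ < Mg²⁺ < Na⁺ < F⁻ < O²⁻ < N³⁻; the 4th-smallest ion is F⁻.

F⁻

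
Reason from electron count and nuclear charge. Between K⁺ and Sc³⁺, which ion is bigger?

K⁺

Each ion has 18 electrons. The ranking follows nuclear charge in reverse — greater Z gives a smaller radius. Sc³⁺ (Z=21), K⁺ (Z=19).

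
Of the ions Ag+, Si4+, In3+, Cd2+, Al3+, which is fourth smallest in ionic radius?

Si4+: 10 e⁻, Z=14, Al3+: 10 e⁻, Z=13, In3+: 46 e⁻, Z=49, Cd2+: 46 e⁻, Z=48, Ag+: 46 e⁻, Z=47. Si4+ < Al3+ (isoelectronic, higher Z=14 is smaller); Al3+ < In3+ (same group, 2 shells fewer); In3+ < Cd2+ (isoelectronic, higher Z=49 is smaller); Cd2+ < Ag+ (isoelectronic, higher Z=48 is smaller).
So the order is Si4+ < Al3+ < In3+ < Cd2+ < Ag+; the 4th-smallest ion is Cd2+.

Cd2+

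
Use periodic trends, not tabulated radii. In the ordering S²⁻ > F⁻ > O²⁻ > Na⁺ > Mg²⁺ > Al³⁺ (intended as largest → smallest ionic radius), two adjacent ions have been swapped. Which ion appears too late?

Scanning neighbour by neighbour, only F⁻/O²⁻ violates a trend: F⁻ and O²⁻ share 10 electrons; the higher nuclear charge on F (Z=9) contracts it more, so F⁻ < O²⁻. That makes O²⁻ the one sitting a position late relative to where it belongs.

O²⁻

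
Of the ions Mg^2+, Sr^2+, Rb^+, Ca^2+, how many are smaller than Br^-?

4

Electron counts and nuclear charges: Mg^2+ (Z=12, 10 e⁻), Ca^2+ (Z=20, 18 e⁻), Sr^2+ (Z=38, 36 e⁻), Rb^+ (Z=37, 36 e⁻), Br^- (Z=35, 36 e⁻). Mg^2+ < Ca^2+ (same group, 1 shell fewer); Ca^2+ < Sr^2+ (same group, period 4 vs 5); Sr^2+ < Rb^+ (both 36 e⁻, Z=38>37); Rb^+ < Br^- (both 36 e⁻, Z=37>35).
Relative to Br^-, the ions that are smaller are Mg^2+, Ca^2+, Sr^2+, Rb^+. Count: 4.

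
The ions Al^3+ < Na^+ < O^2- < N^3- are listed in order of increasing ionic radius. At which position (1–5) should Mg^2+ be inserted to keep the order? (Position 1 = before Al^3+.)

Each ion has 10 electrons. The ranking follows nuclear charge in reverse — greater Z gives a smaller radius. Al^3+ (Z=13), Mg^2+ (Z=12), Na^+ (Z=11), O^2- (Z=8), N^3- (Z=7).
Putting Mg^2+ in gives Al^3+ < Mg^2+ < Na^+ < O^2- < N^3-; it lands at slot 2.

2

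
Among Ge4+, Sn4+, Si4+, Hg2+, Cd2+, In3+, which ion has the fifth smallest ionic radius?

Cd2+

First list Z and electron count for each: Si4+ has 10 e⁻ (Z=14), Ge4+ has 28 e⁻ (Z=32), Sn4+ has 46 e⁻ (Z=50), In3+ has 46 e⁻ (Z=49), Cd2+ has 46 e⁻ (Z=48), Hg2+ has 78 e⁻ (Z=80). Si4+ < Ge4+ (same group, period 3 vs 4); Ge4+ < Sn4+ (same group, 1 shell fewer); Sn4+ < In3+ (both 46 e⁻, Z=50>49); In3+ < Cd2+ (isoelectronic, higher Z=49 is smaller); Cd2+ < Hg2+ (same group, 1 shell fewer).
That gives Si4+ < Ge4+ < Sn4+ < In3+ < Cd2+ < Hg2+. From the smallest end, number 5 is Cd2+.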